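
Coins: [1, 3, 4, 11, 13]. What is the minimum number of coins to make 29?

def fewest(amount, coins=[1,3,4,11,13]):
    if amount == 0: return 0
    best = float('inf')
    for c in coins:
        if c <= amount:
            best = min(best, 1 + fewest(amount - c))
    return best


Building up with DP:
fewest(0) = 0
fewest(1) = min(1+fewest(0)=1+0=1) = 1
fewest(2) = min(1+fewest(1)=1+1=2) = 2
fewest(3) = min(1+fewest(2)=1+2=3, 1+fewest(0)=1+0=1) = 1
fewest(4) = min(1+fewest(3)=1+1=2, 1+fewest(1)=1+1=2, 1+fewest(0)=1+0=1) = 1
fewest(5) = min(1+fewest(4)=1+1=2, 1+fewest(2)=1+2=3, 1+fewest(1)=1+1=2) = 2
fewest(6) = min(1+fewest(5)=1+2=3, 1+fewest(3)=1+1=2, 1+fewest(2)=1+2=3) = 2
fewest(7) = min(1+fewest(6)=1+2=3, 1+fewest(4)=1+1=2, 1+fewest(3)=1+1=2) = 2
fewest(8) = min(1+fewest(7)=1+2=3, 1+fewest(5)=1+2=3, 1+fewest(4)=1+1=2) = 2
fewest(9) = min(1+fewest(8)=1+2=3, 1+fewest(6)=1+2=3, 1+fewest(5)=1+2=3) = 3
fewest(10) = min(1+fewest(9)=1+3=4, 1+fewest(7)=1+2=3, 1+fewest(6)=1+2=3) = 3
fewest(11) = min(1+fewest(10)=1+3=4, 1+fewest(8)=1+2=3, 1+fewest(7)=1+2=3, 1+fewest(0)=1+0=1) = 1
fewest(12) = min(1+fewest(11)=1+1=2, 1+fewest(9)=1+3=4, 1+fewest(8)=1+2=3, 1+fewest(1)=1+1=2) = 2
fewest(13) = min(1+fewest(12)=1+2=3, 1+fewest(10)=1+3=4, 1+fewest(9)=1+3=4, 1+fewest(2)=1+2=3, 1+fewest(0)=1+0=1) = 1
fewest(14) = min(1+fewest(13)=1+1=2, 1+fewest(11)=1+1=2, 1+fewest(10)=1+3=4, 1+fewest(3)=1+1=2, 1+fewest(1)=1+1=2) = 2
fewest(15) = min(1+fewest(14)=1+2=3, 1+fewest(12)=1+2=3, 1+fewest(11)=1+1=2, 1+fewest(4)=1+1=2, 1+fewest(2)=1+2=3) = 2
fewest(16) = min(1+fewest(15)=1+2=3, 1+fewest(13)=1+1=2, 1+fewest(12)=1+2=3, 1+fewest(5)=1+2=3, 1+fewest(3)=1+1=2) = 2
fewest(17) = min(1+fewest(16)=1+2=3, 1+fewest(14)=1+2=3, 1+fewest(13)=1+1=2, 1+fewest(6)=1+2=3, 1+fewest(4)=1+1=2) = 2
fewest(18) = min(1+fewest(17)=1+2=3, 1+fewest(15)=1+2=3, 1+fewest(14)=1+2=3, 1+fewest(7)=1+2=3, 1+fewest(5)=1+2=3) = 3
fewest(19) = min(1+fewest(18)=1+3=4, 1+fewest(16)=1+2=3, 1+fewest(15)=1+2=3, 1+fewest(8)=1+2=3, 1+fewest(6)=1+2=3) = 3
fewest(20) = min(1+fewest(19)=1+3=4, 1+fewest(17)=1+2=3, 1+fewest(16)=1+2=3, 1+fewest(9)=1+3=4, 1+fewest(7)=1+2=3) = 3
fewest(21) = min(1+fewest(20)=1+3=4, 1+fewest(18)=1+3=4, 1+fewest(17)=1+2=3, 1+fewest(10)=1+3=4, 1+fewest(8)=1+2=3) = 3
fewest(22) = min(1+fewest(21)=1+3=4, 1+fewest(19)=1+3=4, 1+fewest(18)=1+3=4, 1+fewest(11)=1+1=2, 1+fewest(9)=1+3=4) = 2
fewest(23) = min(1+fewest(22)=1+2=3, 1+fewest(20)=1+3=4, 1+fewest(19)=1+3=4, 1+fewest(12)=1+2=3, 1+fewest(10)=1+3=4) = 3
fewest(24) = min(1+fewest(23)=1+3=4, 1+fewest(21)=1+3=4, 1+fewest(20)=1+3=4, 1+fewest(13)=1+1=2, 1+fewest(11)=1+1=2) = 2
fewest(25) = min(1+fewest(24)=1+2=3, 1+fewest(22)=1+2=3, 1+fewest(21)=1+3=4, 1+fewest(14)=1+2=3, 1+fewest(12)=1+2=3) = 3
fewest(26) = min(1+fewest(25)=1+3=4, 1+fewest(23)=1+3=4, 1+fewest(22)=1+2=3, 1+fewest(15)=1+2=3, 1+fewest(13)=1+1=2) = 2
fewest(27) = min(1+fewest(26)=1+2=3, 1+fewest(24)=1+2=3, 1+fewest(23)=1+3=4, 1+fewest(16)=1+2=3, 1+fewest(14)=1+2=3) = 3
fewest(28) = min(1+fewest(27)=1+3=4, 1+fewest(25)=1+3=4, 1+fewest(24)=1+2=3, 1+fewest(17)=1+2=3, 1+fewest(15)=1+2=3) = 3
fewest(29) = min(1+fewest(28)=1+3=4, 1+fewest(26)=1+2=3, 1+fewest(25)=1+3=4, 1+fewest(18)=1+3=4, 1+fewest(16)=1+2=3) = 3

3


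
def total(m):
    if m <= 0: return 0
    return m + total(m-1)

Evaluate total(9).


total(9)
= 9 + 8 + 7 + 6 + 5 + 4 + 3 + 2 + 1 + total(0)
= 9 + 8 + 7 + 6 + 5 + 4 + 3 + 2 + 1 + 0
= 45

45


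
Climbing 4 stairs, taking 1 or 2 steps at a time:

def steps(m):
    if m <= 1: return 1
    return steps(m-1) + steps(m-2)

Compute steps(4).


Building up from base cases:
steps(0) = 1
steps(1) = 1
steps(2) = steps(1) + steps(0) = 1 + 1 = 2
steps(3) = steps(2) + steps(1) = 2 + 1 = 3
steps(4) = steps(3) + steps(2) = 3 + 2 = 5

5


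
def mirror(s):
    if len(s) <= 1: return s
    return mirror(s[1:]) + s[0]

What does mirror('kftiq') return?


mirror('kftiq') = mirror('ftiq') + 'k'
mirror('ftiq') = mirror('tiq') + 'f'
mirror('tiq') = mirror('iq') + 't'
mirror('iq') = mirror('q') + 'i'
mirror('q') = 'q'  (base case)
Concatenating: 'q' + 'i' + 't' + 'f' + 'k' = 'qitfk'

qitfk


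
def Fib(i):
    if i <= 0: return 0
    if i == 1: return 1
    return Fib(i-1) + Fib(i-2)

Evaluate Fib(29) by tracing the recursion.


Computing Fib(29) bottom-up:
Fib(0) = 0
Fib(1) = 1
Fib(2) = Fib(1) + Fib(0) = 1 + 0 = 1
Fib(3) = Fib(2) + Fib(1) = 1 + 1 = 2
Fib(4) = Fib(3) + Fib(2) = 2 + 1 = 3
Fib(5) = Fib(4) + Fib(3) = 3 + 2 = 5
Fib(6) = Fib(5) + Fib(4) = 5 + 3 = 8
Fib(7) = Fib(6) + Fib(5) = 8 + 5 = 13
Fib(8) = Fib(7) + Fib(6) = 13 + 8 = 21
Fib(9) = Fib(8) + Fib(7) = 21 + 13 = 34
Fib(10) = Fib(9) + Fib(8) = 34 + 21 = 55
Fib(11) = Fib(10) + Fib(9) = 55 + 34 = 89
Fib(12) = Fib(11) + Fib(10) = 89 + 55 = 144
Fib(13) = Fib(12) + Fib(11) = 144 + 89 = 233
Fib(14) = Fib(13) + Fib(12) = 233 + 144 = 377
Fib(15) = Fib(14) + Fib(13) = 377 + 233 = 610
Fib(16) = Fib(15) + Fib(14) = 610 + 377 = 987
Fib(17) = Fib(16) + Fib(15) = 987 + 610 = 1597
Fib(18) = Fib(17) + Fib(16) = 1597 + 987 = 2584
Fib(19) = Fib(18) + Fib(17) = 2584 + 1597 = 4181
Fib(20) = Fib(19) + Fib(18) = 4181 + 2584 = 6765
Fib(21) = Fib(20) + Fib(19) = 6765 + 4181 = 10946
Fib(22) = Fib(21) + Fib(20) = 10946 + 6765 = 17711
Fib(23) = Fib(22) + Fib(21) = 17711 + 10946 = 28657
Fib(24) = Fib(23) + Fib(22) = 28657 + 17711 = 46368
Fib(25) = Fib(24) + Fib(23) = 46368 + 28657 = 75025
Fib(26) = Fib(25) + Fib(24) = 75025 + 46368 = 121393
Fib(27) = Fib(26) + Fib(25) = 121393 + 75025 = 196418
Fib(28) = Fib(27) + Fib(26) = 196418 + 121393 = 317811
Fib(29) = Fib(28) + Fib(27) = 317811 + 196418 = 514229

514229


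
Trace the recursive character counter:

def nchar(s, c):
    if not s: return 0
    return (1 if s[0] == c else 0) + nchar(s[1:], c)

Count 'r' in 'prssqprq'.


s[0]='p' != 'r' -> 0
s[0]='r' == 'r' -> 1
s[0]='s' != 'r' -> 0
s[0]='s' != 'r' -> 0
s[0]='q' != 'r' -> 0
s[0]='p' != 'r' -> 0
s[0]='r' == 'r' -> 1
s[0]='q' != 'r' -> 0
Sum: 0 + 1 + 0 + 0 + 0 + 0 + 1 + 0 = 2

2


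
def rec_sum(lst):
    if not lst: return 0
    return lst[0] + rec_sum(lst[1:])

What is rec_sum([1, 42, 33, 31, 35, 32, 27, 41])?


rec_sum([1, 42, 33, 31, 35, 32, 27, 41]) = 1 + rec_sum([42, 33, 31, 35, 32, 27, 41])
rec_sum([42, 33, 31, 35, 32, 27, 41]) = 42 + rec_sum([33, 31, 35, 32, 27, 41])
rec_sum([33, 31, 35, 32, 27, 41]) = 33 + rec_sum([31, 35, 32, 27, 41])
rec_sum([31, 35, 32, 27, 41]) = 31 + rec_sum([35, 32, 27, 41])
rec_sum([35, 32, 27, 41]) = 35 + rec_sum([32, 27, 41])
rec_sum([32, 27, 41]) = 32 + rec_sum([27, 41])
rec_sum([27, 41]) = 27 + rec_sum([41])
rec_sum([41]) = 41 + rec_sum([])
rec_sum([]) = 0  (base case)
Total: 1 + 42 + 33 + 31 + 35 + 32 + 27 + 41 + 0 = 242

242


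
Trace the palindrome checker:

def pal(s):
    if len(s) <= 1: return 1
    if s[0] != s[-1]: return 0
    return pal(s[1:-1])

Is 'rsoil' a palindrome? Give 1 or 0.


pal('rsoil'): s[0]='r' != s[-1]='l' -> return 0
Result: 0 (not a palindrome)

0


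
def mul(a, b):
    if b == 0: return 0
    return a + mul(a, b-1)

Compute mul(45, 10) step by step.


mul(45, 10) = 45 + mul(45, 9)
mul(45, 9) = 45 + mul(45, 8)
mul(45, 8) = 45 + mul(45, 7)
mul(45, 7) = 45 + mul(45, 6)
mul(45, 6) = 45 + mul(45, 5)
mul(45, 5) = 45 + mul(45, 4)
mul(45, 4) = 45 + mul(45, 3)
mul(45, 3) = 45 + mul(45, 2)
mul(45, 2) = 45 + mul(45, 1)
mul(45, 1) = 45 + mul(45, 0)
mul(45, 0) = 0  (base case)
Total: 45 + 45 + 45 + 45 + 45 + 45 + 45 + 45 + 45 + 45 + 0 = 450

450


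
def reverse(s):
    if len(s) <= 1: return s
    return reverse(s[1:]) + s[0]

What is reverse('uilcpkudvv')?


reverse('uilcpkudvv') = reverse('ilcpkudvv') + 'u'
reverse('ilcpkudvv') = reverse('lcpkudvv') + 'i'
reverse('lcpkudvv') = reverse('cpkudvv') + 'l'
reverse('cpkudvv') = reverse('pkudvv') + 'c'
reverse('pkudvv') = reverse('kudvv') + 'p'
reverse('kudvv') = reverse('udvv') + 'k'
reverse('udvv') = reverse('dvv') + 'u'
reverse('dvv') = reverse('vv') + 'd'
reverse('vv') = reverse('v') + 'v'
reverse('v') = 'v'  (base case)
Concatenating: 'v' + 'v' + 'd' + 'u' + 'k' + 'p' + 'c' + 'l' + 'i' + 'u' = 'vvdukpcliu'

vvdukpcliu


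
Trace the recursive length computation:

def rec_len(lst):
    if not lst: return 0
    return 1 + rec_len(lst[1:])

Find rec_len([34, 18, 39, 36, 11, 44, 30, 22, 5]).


rec_len([34, 18, 39, 36, 11, 44, 30, 22, 5]) = 1 + rec_len([18, 39, 36, 11, 44, 30, 22, 5])
rec_len([18, 39, 36, 11, 44, 30, 22, 5]) = 1 + rec_len([39, 36, 11, 44, 30, 22, 5])
rec_len([39, 36, 11, 44, 30, 22, 5]) = 1 + rec_len([36, 11, 44, 30, 22, 5])
rec_len([36, 11, 44, 30, 22, 5]) = 1 + rec_len([11, 44, 30, 22, 5])
rec_len([11, 44, 30, 22, 5]) = 1 + rec_len([44, 30, 22, 5])
rec_len([44, 30, 22, 5]) = 1 + rec_len([30, 22, 5])
rec_len([30, 22, 5]) = 1 + rec_len([22, 5])
rec_len([22, 5]) = 1 + rec_len([5])
rec_len([5]) = 1 + rec_len([])
rec_len([]) = 0  (base case)
Unwinding: 1 + 1 + 1 + 1 + 1 + 1 + 1 + 1 + 1 + 0 = 9

9


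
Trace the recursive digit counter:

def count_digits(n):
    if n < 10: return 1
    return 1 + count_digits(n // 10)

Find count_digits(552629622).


count_digits(552629622) = 1 + count_digits(55262962)
count_digits(55262962) = 1 + count_digits(5526296)
count_digits(5526296) = 1 + count_digits(552629)
count_digits(552629) = 1 + count_digits(55262)
count_digits(55262) = 1 + count_digits(5526)
count_digits(5526) = 1 + count_digits(552)
count_digits(552) = 1 + count_digits(55)
count_digits(55) = 1 + count_digits(5)
count_digits(5) = 1  (base case: 5 < 10)
Unwinding: 1 + 1 + 1 + 1 + 1 + 1 + 1 + 1 + 1 = 9

9


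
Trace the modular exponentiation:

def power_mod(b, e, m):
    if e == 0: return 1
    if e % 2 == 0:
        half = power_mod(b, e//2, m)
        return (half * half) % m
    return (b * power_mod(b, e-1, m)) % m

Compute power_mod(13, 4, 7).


power_mod(13, 4, 7): e is even, compute power_mod(13, 2, 7)
  power_mod(13, 2, 7): e is even, compute power_mod(13, 1, 7)
    power_mod(13, 1, 7): e is odd, compute power_mod(13, 0, 7)
      power_mod(13, 0, 7) = 1
    (13 * 1) % 7 = 6
  half=6, (6*6) % 7 = 1
half=1, (1*1) % 7 = 1

1


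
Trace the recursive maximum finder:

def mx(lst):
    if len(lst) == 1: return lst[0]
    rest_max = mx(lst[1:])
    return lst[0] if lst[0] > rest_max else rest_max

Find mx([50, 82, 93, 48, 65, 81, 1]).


mx([50, 82, 93, 48, 65, 81, 1]): compare 50 with mx([82, 93, 48, 65, 81, 1])
mx([82, 93, 48, 65, 81, 1]): compare 82 with mx([93, 48, 65, 81, 1])
mx([93, 48, 65, 81, 1]): compare 93 with mx([48, 65, 81, 1])
mx([48, 65, 81, 1]): compare 48 with mx([65, 81, 1])
mx([65, 81, 1]): compare 65 with mx([81, 1])
mx([81, 1]): compare 81 with mx([1])
mx([1]) = 1  (base case)
Compare 81 with 1 -> 81
Compare 65 with 81 -> 81
Compare 48 with 81 -> 81
Compare 93 with 81 -> 93
Compare 82 with 93 -> 93
Compare 50 with 93 -> 93

93


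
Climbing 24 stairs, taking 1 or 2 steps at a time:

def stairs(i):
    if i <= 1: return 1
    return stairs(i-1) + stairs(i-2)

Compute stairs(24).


Building up from base cases:
stairs(0) = 1
stairs(1) = 1
stairs(2) = stairs(1) + stairs(0) = 1 + 1 = 2
stairs(3) = stairs(2) + stairs(1) = 2 + 1 = 3
stairs(4) = stairs(3) + stairs(2) = 3 + 2 = 5
stairs(5) = stairs(4) + stairs(3) = 5 + 3 = 8
stairs(6) = stairs(5) + stairs(4) = 8 + 5 = 13
stairs(7) = stairs(6) + stairs(5) = 13 + 8 = 21
stairs(8) = stairs(7) + stairs(6) = 21 + 13 = 34
stairs(9) = stairs(8) + stairs(7) = 34 + 21 = 55
stairs(10) = stairs(9) + stairs(8) = 55 + 34 = 89
stairs(11) = stairs(10) + stairs(9) = 89 + 55 = 144
stairs(12) = stairs(11) + stairs(10) = 144 + 89 = 233
stairs(13) = stairs(12) + stairs(11) = 233 + 144 = 377
stairs(14) = stairs(13) + stairs(12) = 377 + 233 = 610
stairs(15) = stairs(14) + stairs(13) = 610 + 377 = 987
stairs(16) = stairs(15) + stairs(14) = 987 + 610 = 1597
stairs(17) = stairs(16) + stairs(15) = 1597 + 987 = 2584
stairs(18) = stairs(17) + stairs(16) = 2584 + 1597 = 4181
stairs(19) = stairs(18) + stairs(17) = 4181 + 2584 = 6765
stairs(20) = stairs(19) + stairs(18) = 6765 + 4181 = 10946
stairs(21) = stairs(20) + stairs(19) = 10946 + 6765 = 17711
stairs(22) = stairs(21) + stairs(20) = 17711 + 10946 = 28657
stairs(23) = stairs(22) + stairs(21) = 28657 + 17711 = 46368
stairs(24) = stairs(23) + stairs(22) = 46368 + 28657 = 75025

75025


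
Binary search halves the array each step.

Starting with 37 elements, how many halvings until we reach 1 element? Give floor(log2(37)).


37 / 2 = 18
18 / 2 = 9
9 / 2 = 4
4 / 2 = 2
2 / 2 = 1
Reached 1 after 5 halvings

5


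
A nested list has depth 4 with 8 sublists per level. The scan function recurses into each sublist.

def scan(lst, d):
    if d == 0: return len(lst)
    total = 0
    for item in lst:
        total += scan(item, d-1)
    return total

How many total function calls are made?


At depth 0 (root): 1 call
At depth 1: each of 1 parents calls scan on 8 children = 8 calls
At depth 2: each of 8 parents calls scan on 8 children = 64 calls
At depth 3: each of 64 parents calls scan on 8 children = 512 calls
At depth 4: each of 512 parents calls scan on 8 children = 4096 calls
Total: 1 + 8 + 64 + 512 + 4096 = 4681

4681


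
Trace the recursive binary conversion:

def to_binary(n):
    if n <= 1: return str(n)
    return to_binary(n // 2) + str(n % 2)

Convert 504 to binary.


to_binary(504) = to_binary(252) + '0'
to_binary(252) = to_binary(126) + '0'
to_binary(126) = to_binary(63) + '0'
to_binary(63) = to_binary(31) + '1'
to_binary(31) = to_binary(15) + '1'
to_binary(15) = to_binary(7) + '1'
to_binary(7) = to_binary(3) + '1'
to_binary(3) = to_binary(1) + '1'
to_binary(1) = '1'  (base case)
Concatenating: '1' + '1' + '1' + '1' + '1' + '1' + '0' + '0' + '0' = '111111000'

111111000


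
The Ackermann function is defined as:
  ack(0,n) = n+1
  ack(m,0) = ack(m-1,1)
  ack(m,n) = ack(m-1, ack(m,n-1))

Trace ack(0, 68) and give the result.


ack(0, 68) = 69
Result: ack(0, 68) = 69

69


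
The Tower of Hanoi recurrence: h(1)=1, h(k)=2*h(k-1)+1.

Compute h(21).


h(21) = 2 * h(20) + 1
h(20) = 2 * h(19) + 1
h(19) = 2 * h(18) + 1
h(18) = 2 * h(17) + 1
h(17) = 2 * h(16) + 1
h(16) = 2 * h(15) + 1
h(15) = 2 * h(14) + 1
h(14) = 2 * h(13) + 1
h(13) = 2 * h(12) + 1
h(12) = 2 * h(11) + 1
h(11) = 2 * h(10) + 1
h(10) = 2 * h(9) + 1
h(9) = 2 * h(8) + 1
h(8) = 2 * h(7) + 1
h(7) = 2 * h(6) + 1
h(6) = 2 * h(5) + 1
h(5) = 2 * h(4) + 1
h(4) = 2 * h(3) + 1
h(3) = 2 * h(2) + 1
h(2) = 2 * h(1) + 1
h(1) = 1  (base case)
h(2) = 2 * 1 + 1 = 3
h(3) = 2 * 3 + 1 = 7
h(4) = 2 * 7 + 1 = 15
h(5) = 2 * 15 + 1 = 31
h(6) = 2 * 31 + 1 = 63
h(7) = 2 * 63 + 1 = 127
h(8) = 2 * 127 + 1 = 255
h(9) = 2 * 255 + 1 = 511
h(10) = 2 * 511 + 1 = 1023
h(11) = 2 * 1023 + 1 = 2047
h(12) = 2 * 2047 + 1 = 4095
h(13) = 2 * 4095 + 1 = 8191
h(14) = 2 * 8191 + 1 = 16383
h(15) = 2 * 16383 + 1 = 32767
h(16) = 2 * 32767 + 1 = 65535
h(17) = 2 * 65535 + 1 = 131071
h(18) = 2 * 131071 + 1 = 262143
h(19) = 2 * 262143 + 1 = 524287
h(20) = 2 * 524287 + 1 = 1048575
h(21) = 2 * 1048575 + 1 = 2097151

2097151


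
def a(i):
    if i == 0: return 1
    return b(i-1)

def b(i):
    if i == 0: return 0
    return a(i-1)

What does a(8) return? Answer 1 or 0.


a(8) = b(7)
b(7) = a(6)
a(6) = b(5)
b(5) = a(4)
a(4) = b(3)
b(3) = a(2)
a(2) = b(1)
b(1) = a(0)
a(0) = 1  (base case)
Result: 1

1


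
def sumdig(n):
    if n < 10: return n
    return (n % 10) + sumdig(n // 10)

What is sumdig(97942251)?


sumdig(97942251) = 1 + sumdig(9794225)
sumdig(9794225) = 5 + sumdig(979422)
sumdig(979422) = 2 + sumdig(97942)
sumdig(97942) = 2 + sumdig(9794)
sumdig(9794) = 4 + sumdig(979)
sumdig(979) = 9 + sumdig(97)
sumdig(97) = 7 + sumdig(9)
sumdig(9) = 9  (base case)
Total: 1 + 5 + 2 + 2 + 4 + 9 + 7 + 9 = 39

39


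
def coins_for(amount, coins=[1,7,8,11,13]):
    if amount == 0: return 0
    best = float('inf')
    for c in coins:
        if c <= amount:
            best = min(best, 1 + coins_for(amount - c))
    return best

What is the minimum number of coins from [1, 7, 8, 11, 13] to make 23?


Building up with DP:
coins_for(0) = 0
coins_for(1) = min(1+coins_for(0)=1+0=1) = 1
coins_for(2) = min(1+coins_for(1)=1+1=2) = 2
coins_for(3) = min(1+coins_for(2)=1+2=3) = 3
coins_for(4) = min(1+coins_for(3)=1+3=4) = 4
coins_for(5) = min(1+coins_for(4)=1+4=5) = 5
coins_for(6) = min(1+coins_for(5)=1+5=6) = 6
coins_for(7) = min(1+coins_for(6)=1+6=7, 1+coins_for(0)=1+0=1) = 1
coins_for(8) = min(1+coins_for(7)=1+1=2, 1+coins_for(1)=1+1=2, 1+coins_for(0)=1+0=1) = 1
coins_for(9) = min(1+coins_for(8)=1+1=2, 1+coins_for(2)=1+2=3, 1+coins_for(1)=1+1=2) = 2
coins_for(10) = min(1+coins_for(9)=1+2=3, 1+coins_for(3)=1+3=4, 1+coins_for(2)=1+2=3) = 3
coins_for(11) = min(1+coins_for(10)=1+3=4, 1+coins_for(4)=1+4=5, 1+coins_for(3)=1+3=4, 1+coins_for(0)=1+0=1) = 1
coins_for(12) = min(1+coins_for(11)=1+1=2, 1+coins_for(5)=1+5=6, 1+coins_for(4)=1+4=5, 1+coins_for(1)=1+1=2) = 2
coins_for(13) = min(1+coins_for(12)=1+2=3, 1+coins_for(6)=1+6=7, 1+coins_for(5)=1+5=6, 1+coins_for(2)=1+2=3, 1+coins_for(0)=1+0=1) = 1
coins_for(14) = min(1+coins_for(13)=1+1=2, 1+coins_for(7)=1+1=2, 1+coins_for(6)=1+6=7, 1+coins_for(3)=1+3=4, 1+coins_for(1)=1+1=2) = 2
coins_for(15) = min(1+coins_for(14)=1+2=3, 1+coins_for(8)=1+1=2, 1+coins_for(7)=1+1=2, 1+coins_for(4)=1+4=5, 1+coins_for(2)=1+2=3) = 2
coins_for(16) = min(1+coins_for(15)=1+2=3, 1+coins_for(9)=1+2=3, 1+coins_for(8)=1+1=2, 1+coins_for(5)=1+5=6, 1+coins_for(3)=1+3=4) = 2
coins_for(17) = min(1+coins_for(16)=1+2=3, 1+coins_for(10)=1+3=4, 1+coins_for(9)=1+2=3, 1+coins_for(6)=1+6=7, 1+coins_for(4)=1+4=5) = 3
coins_for(18) = min(1+coins_for(17)=1+3=4, 1+coins_for(11)=1+1=2, 1+coins_for(10)=1+3=4, 1+coins_for(7)=1+1=2, 1+coins_for(5)=1+5=6) = 2
coins_for(19) = min(1+coins_for(18)=1+2=3, 1+coins_for(12)=1+2=3, 1+coins_for(11)=1+1=2, 1+coins_for(8)=1+1=2, 1+coins_for(6)=1+6=7) = 2
coins_for(20) = min(1+coins_for(19)=1+2=3, 1+coins_for(13)=1+1=2, 1+coins_for(12)=1+2=3, 1+coins_for(9)=1+2=3, 1+coins_for(7)=1+1=2) = 2
coins_for(21) = min(1+coins_for(20)=1+2=3, 1+coins_for(14)=1+2=3, 1+coins_for(13)=1+1=2, 1+coins_for(10)=1+3=4, 1+coins_for(8)=1+1=2) = 2
coins_for(22) = min(1+coins_for(21)=1+2=3, 1+coins_for(15)=1+2=3, 1+coins_for(14)=1+2=3, 1+coins_for(11)=1+1=2, 1+coins_for(9)=1+2=3) = 2
coins_for(23) = min(1+coins_for(22)=1+2=3, 1+coins_for(16)=1+2=3, 1+coins_for(15)=1+2=3, 1+coins_for(12)=1+2=3, 1+coins_for(10)=1+3=4) = 3

3


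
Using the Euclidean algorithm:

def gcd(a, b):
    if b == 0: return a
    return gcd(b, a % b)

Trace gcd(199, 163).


gcd(199, 163) = gcd(163, 36)
gcd(163, 36) = gcd(36, 19)
gcd(36, 19) = gcd(19, 17)
gcd(19, 17) = gcd(17, 2)
gcd(17, 2) = gcd(2, 1)
gcd(2, 1) = gcd(1, 0)
gcd(1, 0) = 1  (base case)

1


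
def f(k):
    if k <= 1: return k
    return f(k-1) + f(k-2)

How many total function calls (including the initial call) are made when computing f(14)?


Let C(n) = total calls for f(n)
C(0) = 1, C(1) = 1
C(2) = 1 + C(1) + C(0) = 1 + 1 + 1 = 3
C(3) = 1 + C(2) + C(1) = 1 + 3 + 1 = 5
C(4) = 1 + C(3) + C(2) = 1 + 5 + 3 = 9
C(5) = 1 + C(4) + C(3) = 1 + 9 + 5 = 15
C(6) = 1 + C(5) + C(4) = 1 + 15 + 9 = 25
C(7) = 1 + C(6) + C(5) = 1 + 25 + 15 = 41
C(8) = 1 + C(7) + C(6) = 1 + 41 + 25 = 67
C(9) = 1 + C(8) + C(7) = 1 + 67 + 41 = 109
C(10) = 1 + C(9) + C(8) = 1 + 109 + 67 = 177
C(11) = 1 + C(10) + C(9) = 1 + 177 + 109 = 287
C(12) = 1 + C(11) + C(10) = 1 + 287 + 177 = 465
C(13) = 1 + C(12) + C(11) = 1 + 465 + 287 = 753
C(14) = 1 + C(13) + C(12) = 1 + 753 + 465 = 1219

1219


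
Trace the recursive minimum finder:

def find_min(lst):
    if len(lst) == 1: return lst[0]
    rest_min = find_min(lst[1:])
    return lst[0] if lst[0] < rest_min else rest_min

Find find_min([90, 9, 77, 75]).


find_min([90, 9, 77, 75]): compare 90 with find_min([9, 77, 75])
find_min([9, 77, 75]): compare 9 with find_min([77, 75])
find_min([77, 75]): compare 77 with find_min([75])
find_min([75]) = 75  (base case)
Compare 77 with 75 -> 75
Compare 9 with 75 -> 9
Compare 90 with 9 -> 9

9


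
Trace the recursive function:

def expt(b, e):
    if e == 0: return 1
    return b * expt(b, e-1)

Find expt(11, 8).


expt(11, 8)
= 11 * expt(11, 7)
= 11 * 11 * expt(11, 6)
= 11 * 11 * 11 * expt(11, 5)
= 11 * 11 * 11 * 11 * expt(11, 4)
= 11 * 11 * 11 * 11 * 11 * expt(11, 3)
= 11 * 11 * 11 * 11 * 11 * 11 * expt(11, 2)
= 11 * 11 * 11 * 11 * 11 * 11 * 11 * expt(11, 1)
= 11 * 11 * 11 * 11 * 11 * 11 * 11 * 11 * expt(11, 0)
= 11 * 11 * 11 * 11 * 11 * 11 * 11 * 11 * 1
= 214358881

214358881


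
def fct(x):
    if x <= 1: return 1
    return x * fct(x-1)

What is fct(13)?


fct(13)
= 13 * fct(12)
= 13 * 12 * fct(11)
= 13 * 12 * 11 * fct(10)
= 13 * 12 * 11 * 10 * fct(9)
= 13 * 12 * 11 * 10 * 9 * fct(8)
= 13 * 12 * 11 * 10 * 9 * 8 * fct(7)
= 13 * 12 * 11 * 10 * 9 * 8 * 7 * fct(6)
= 13 * 12 * 11 * 10 * 9 * 8 * 7 * 6 * fct(5)
= 13 * 12 * 11 * 10 * 9 * 8 * 7 * 6 * 5 * fct(4)
= 13 * 12 * 11 * 10 * 9 * 8 * 7 * 6 * 5 * 4 * fct(3)
= 13 * 12 * 11 * 10 * 9 * 8 * 7 * 6 * 5 * 4 * 3 * fct(2)
= 13 * 12 * 11 * 10 * 9 * 8 * 7 * 6 * 5 * 4 * 3 * 2 * fct(1)
= 13 * 12 * 11 * 10 * 9 * 8 * 7 * 6 * 5 * 4 * 3 * 2 * 1
= 6227020800

6227020800


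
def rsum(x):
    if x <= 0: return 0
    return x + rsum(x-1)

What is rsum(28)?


rsum(28)
= 28 + 27 + 26 + 25 + 24 + 23 + 22 + 21 + 20 + 19 + 18 + 17 + 16 + 15 + 14 + 13 + 12 + 11 + 10 + 9 + 8 + 7 + 6 + 5 + 4 + 3 + 2 + 1 + rsum(0)
= 28 + 27 + 26 + 25 + 24 + 23 + 22 + 21 + 20 + 19 + 18 + 17 + 16 + 15 + 14 + 13 + 12 + 11 + 10 + 9 + 8 + 7 + 6 + 5 + 4 + 3 + 2 + 1 + 0
= 406

406


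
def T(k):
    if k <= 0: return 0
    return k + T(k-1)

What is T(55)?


T(55)
= 55 + 54 + 53 + 52 + 51 + 50 + 49 + 48 + 47 + 46 + 45 + 44 + 43 + 42 + 41 + 40 + 39 + 38 + 37 + 36 + 35 + 34 + 33 + 32 + 31 + 30 + 29 + 28 + 27 + 26 + 25 + 24 + 23 + 22 + 21 + 20 + 19 + 18 + 17 + 16 + 15 + 14 + 13 + 12 + 11 + 10 + 9 + 8 + 7 + 6 + 5 + 4 + 3 + 2 + 1 + T(0)
= 55 + 54 + 53 + 52 + 51 + 50 + 49 + 48 + 47 + 46 + 45 + 44 + 43 + 42 + 41 + 40 + 39 + 38 + 37 + 36 + 35 + 34 + 33 + 32 + 31 + 30 + 29 + 28 + 27 + 26 + 25 + 24 + 23 + 22 + 21 + 20 + 19 + 18 + 17 + 16 + 15 + 14 + 13 + 12 + 11 + 10 + 9 + 8 + 7 + 6 + 5 + 4 + 3 + 2 + 1 + 0
= 1540

1540


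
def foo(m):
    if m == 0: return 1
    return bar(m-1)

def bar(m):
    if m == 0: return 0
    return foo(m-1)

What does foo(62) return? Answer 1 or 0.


foo(62) = bar(61)
bar(61) = foo(60)
foo(60) = bar(59)
bar(59) = foo(58)
foo(58) = bar(57)
bar(57) = foo(56)
foo(56) = bar(55)
bar(55) = foo(54)
foo(54) = bar(53)
bar(53) = foo(52)
foo(52) = bar(51)
bar(51) = foo(50)
foo(50) = bar(49)
bar(49) = foo(48)
foo(48) = bar(47)
bar(47) = foo(46)
foo(46) = bar(45)
bar(45) = foo(44)
foo(44) = bar(43)
bar(43) = foo(42)
foo(42) = bar(41)
bar(41) = foo(40)
foo(40) = bar(39)
bar(39) = foo(38)
foo(38) = bar(37)
bar(37) = foo(36)
foo(36) = bar(35)
bar(35) = foo(34)
foo(34) = bar(33)
bar(33) = foo(32)
foo(32) = bar(31)
bar(31) = foo(30)
foo(30) = bar(29)
bar(29) = foo(28)
foo(28) = bar(27)
bar(27) = foo(26)
foo(26) = bar(25)
bar(25) = foo(24)
foo(24) = bar(23)
bar(23) = foo(22)
foo(22) = bar(21)
bar(21) = foo(20)
foo(20) = bar(19)
bar(19) = foo(18)
foo(18) = bar(17)
bar(17) = foo(16)
foo(16) = bar(15)
bar(15) = foo(14)
foo(14) = bar(13)
bar(13) = foo(12)
foo(12) = bar(11)
bar(11) = foo(10)
foo(10) = bar(9)
bar(9) = foo(8)
foo(8) = bar(7)
bar(7) = foo(6)
foo(6) = bar(5)
bar(5) = foo(4)
foo(4) = bar(3)
bar(3) = foo(2)
foo(2) = bar(1)
bar(1) = foo(0)
foo(0) = 1  (base case)
Result: 1

1


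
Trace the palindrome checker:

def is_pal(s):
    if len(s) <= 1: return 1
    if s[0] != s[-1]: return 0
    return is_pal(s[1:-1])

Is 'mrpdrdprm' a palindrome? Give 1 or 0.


is_pal('mrpdrdprm'): s[0]='m' == s[-1]='m' -> check is_pal('rpdrdpr')
is_pal('rpdrdpr'): s[0]='r' == s[-1]='r' -> check is_pal('pdrdp')
is_pal('pdrdp'): s[0]='p' == s[-1]='p' -> check is_pal('drd')
is_pal('drd'): s[0]='d' == s[-1]='d' -> check is_pal('r')
is_pal('r'): len <= 1 -> return 1  (base case)
Result: 1 (palindrome)

1


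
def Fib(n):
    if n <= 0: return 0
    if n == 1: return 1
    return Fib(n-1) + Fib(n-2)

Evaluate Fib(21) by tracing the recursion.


Computing Fib(21) bottom-up:
Fib(0) = 0
Fib(1) = 1
Fib(2) = Fib(1) + Fib(0) = 1 + 0 = 1
Fib(3) = Fib(2) + Fib(1) = 1 + 1 = 2
Fib(4) = Fib(3) + Fib(2) = 2 + 1 = 3
Fib(5) = Fib(4) + Fib(3) = 3 + 2 = 5
Fib(6) = Fib(5) + Fib(4) = 5 + 3 = 8
Fib(7) = Fib(6) + Fib(5) = 8 + 5 = 13
Fib(8) = Fib(7) + Fib(6) = 13 + 8 = 21
Fib(9) = Fib(8) + Fib(7) = 21 + 13 = 34
Fib(10) = Fib(9) + Fib(8) = 34 + 21 = 55
Fib(11) = Fib(10) + Fib(9) = 55 + 34 = 89
Fib(12) = Fib(11) + Fib(10) = 89 + 55 = 144
Fib(13) = Fib(12) + Fib(11) = 144 + 89 = 233
Fib(14) = Fib(13) + Fib(12) = 233 + 144 = 377
Fib(15) = Fib(14) + Fib(13) = 377 + 233 = 610
Fib(16) = Fib(15) + Fib(14) = 610 + 377 = 987
Fib(17) = Fib(16) + Fib(15) = 987 + 610 = 1597
Fib(18) = Fib(17) + Fib(16) = 1597 + 987 = 2584
Fib(19) = Fib(18) + Fib(17) = 2584 + 1597 = 4181
Fib(20) = Fib(19) + Fib(18) = 4181 + 2584 = 6765
Fib(21) = Fib(20) + Fib(19) = 6765 + 4181 = 10946

10946


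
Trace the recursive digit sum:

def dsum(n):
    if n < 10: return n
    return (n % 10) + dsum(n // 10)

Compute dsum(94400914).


dsum(94400914) = 4 + dsum(9440091)
dsum(9440091) = 1 + dsum(944009)
dsum(944009) = 9 + dsum(94400)
dsum(94400) = 0 + dsum(9440)
dsum(9440) = 0 + dsum(944)
dsum(944) = 4 + dsum(94)
dsum(94) = 4 + dsum(9)
dsum(9) = 9  (base case)
Total: 4 + 1 + 9 + 0 + 0 + 4 + 4 + 9 = 31

31


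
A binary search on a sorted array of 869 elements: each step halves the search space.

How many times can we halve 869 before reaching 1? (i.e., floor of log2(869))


869 / 2 = 434
434 / 2 = 217
217 / 2 = 108
108 / 2 = 54
54 / 2 = 27
27 / 2 = 13
13 / 2 = 6
6 / 2 = 3
3 / 2 = 1
Reached 1 after 9 halvings

9


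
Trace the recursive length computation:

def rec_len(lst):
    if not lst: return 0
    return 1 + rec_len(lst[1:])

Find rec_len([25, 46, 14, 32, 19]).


rec_len([25, 46, 14, 32, 19]) = 1 + rec_len([46, 14, 32, 19])
rec_len([46, 14, 32, 19]) = 1 + rec_len([14, 32, 19])
rec_len([14, 32, 19]) = 1 + rec_len([32, 19])
rec_len([32, 19]) = 1 + rec_len([19])
rec_len([19]) = 1 + rec_len([])
rec_len([]) = 0  (base case)
Unwinding: 1 + 1 + 1 + 1 + 1 + 0 = 5

5


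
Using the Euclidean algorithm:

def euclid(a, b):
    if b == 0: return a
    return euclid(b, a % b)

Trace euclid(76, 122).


euclid(76, 122) = euclid(122, 76)
euclid(122, 76) = euclid(76, 46)
euclid(76, 46) = euclid(46, 30)
euclid(46, 30) = euclid(30, 16)
euclid(30, 16) = euclid(16, 14)
euclid(16, 14) = euclid(14, 2)
euclid(14, 2) = euclid(2, 0)
euclid(2, 0) = 2  (base case)

2


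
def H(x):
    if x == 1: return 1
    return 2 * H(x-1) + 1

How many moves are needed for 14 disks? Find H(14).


H(14) = 2 * H(13) + 1
H(13) = 2 * H(12) + 1
H(12) = 2 * H(11) + 1
H(11) = 2 * H(10) + 1
H(10) = 2 * H(9) + 1
H(9) = 2 * H(8) + 1
H(8) = 2 * H(7) + 1
H(7) = 2 * H(6) + 1
H(6) = 2 * H(5) + 1
H(5) = 2 * H(4) + 1
H(4) = 2 * H(3) + 1
H(3) = 2 * H(2) + 1
H(2) = 2 * H(1) + 1
H(1) = 1  (base case)
H(2) = 2 * 1 + 1 = 3
H(3) = 2 * 3 + 1 = 7
H(4) = 2 * 7 + 1 = 15
H(5) = 2 * 15 + 1 = 31
H(6) = 2 * 31 + 1 = 63
H(7) = 2 * 63 + 1 = 127
H(8) = 2 * 127 + 1 = 255
H(9) = 2 * 255 + 1 = 511
H(10) = 2 * 511 + 1 = 1023
H(11) = 2 * 1023 + 1 = 2047
H(12) = 2 * 2047 + 1 = 4095
H(13) = 2 * 4095 + 1 = 8191
H(14) = 2 * 8191 + 1 = 16383

16383


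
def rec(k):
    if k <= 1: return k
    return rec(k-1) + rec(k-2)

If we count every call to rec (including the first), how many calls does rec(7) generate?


Let C(n) = total calls for rec(n)
C(0) = 1, C(1) = 1
C(2) = 1 + C(1) + C(0) = 1 + 1 + 1 = 3
C(3) = 1 + C(2) + C(1) = 1 + 3 + 1 = 5
C(4) = 1 + C(3) + C(2) = 1 + 5 + 3 = 9
C(5) = 1 + C(4) + C(3) = 1 + 9 + 5 = 15
C(6) = 1 + C(5) + C(4) = 1 + 15 + 9 = 25
C(7) = 1 + C(6) + C(5) = 1 + 25 + 15 = 41

41


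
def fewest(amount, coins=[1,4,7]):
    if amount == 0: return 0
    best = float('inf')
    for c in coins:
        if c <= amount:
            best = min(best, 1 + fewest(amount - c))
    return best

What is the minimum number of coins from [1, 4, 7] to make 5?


Building up with DP:
fewest(0) = 0
fewest(1) = min(1+fewest(0)=1+0=1) = 1
fewest(2) = min(1+fewest(1)=1+1=2) = 2
fewest(3) = min(1+fewest(2)=1+2=3) = 3
fewest(4) = min(1+fewest(3)=1+3=4, 1+fewest(0)=1+0=1) = 1
fewest(5) = min(1+fewest(4)=1+1=2, 1+fewest(1)=1+1=2) = 2

2


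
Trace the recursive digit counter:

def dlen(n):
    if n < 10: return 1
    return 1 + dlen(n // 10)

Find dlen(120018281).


dlen(120018281) = 1 + dlen(12001828)
dlen(12001828) = 1 + dlen(1200182)
dlen(1200182) = 1 + dlen(120018)
dlen(120018) = 1 + dlen(12001)
dlen(12001) = 1 + dlen(1200)
dlen(1200) = 1 + dlen(120)
dlen(120) = 1 + dlen(12)
dlen(12) = 1 + dlen(1)
dlen(1) = 1  (base case: 1 < 10)
Unwinding: 1 + 1 + 1 + 1 + 1 + 1 + 1 + 1 + 1 = 9

9


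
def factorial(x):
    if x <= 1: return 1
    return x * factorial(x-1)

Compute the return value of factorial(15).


factorial(15)
= 15 * factorial(14)
= 15 * 14 * factorial(13)
= 15 * 14 * 13 * factorial(12)
= 15 * 14 * 13 * 12 * factorial(11)
= 15 * 14 * 13 * 12 * 11 * factorial(10)
= 15 * 14 * 13 * 12 * 11 * 10 * factorial(9)
= 15 * 14 * 13 * 12 * 11 * 10 * 9 * factorial(8)
= 15 * 14 * 13 * 12 * 11 * 10 * 9 * 8 * factorial(7)
= 15 * 14 * 13 * 12 * 11 * 10 * 9 * 8 * 7 * factorial(6)
= 15 * 14 * 13 * 12 * 11 * 10 * 9 * 8 * 7 * 6 * factorial(5)
= 15 * 14 * 13 * 12 * 11 * 10 * 9 * 8 * 7 * 6 * 5 * factorial(4)
= 15 * 14 * 13 * 12 * 11 * 10 * 9 * 8 * 7 * 6 * 5 * 4 * factorial(3)
= 15 * 14 * 13 * 12 * 11 * 10 * 9 * 8 * 7 * 6 * 5 * 4 * 3 * factorial(2)
= 15 * 14 * 13 * 12 * 11 * 10 * 9 * 8 * 7 * 6 * 5 * 4 * 3 * 2 * factorial(1)
= 15 * 14 * 13 * 12 * 11 * 10 * 9 * 8 * 7 * 6 * 5 * 4 * 3 * 2 * 1
= 1307674368000

1307674368000


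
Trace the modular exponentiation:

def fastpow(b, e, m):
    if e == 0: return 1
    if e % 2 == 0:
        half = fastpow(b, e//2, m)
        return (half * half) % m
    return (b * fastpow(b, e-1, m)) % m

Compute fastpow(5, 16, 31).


fastpow(5, 16, 31): e is even, compute fastpow(5, 8, 31)
  fastpow(5, 8, 31): e is even, compute fastpow(5, 4, 31)
    fastpow(5, 4, 31): e is even, compute fastpow(5, 2, 31)
      fastpow(5, 2, 31): e is even, compute fastpow(5, 1, 31)
        fastpow(5, 1, 31): e is odd, compute fastpow(5, 0, 31)
          fastpow(5, 0, 31) = 1
        (5 * 1) % 31 = 5
      half=5, (5*5) % 31 = 25
    half=25, (25*25) % 31 = 5
  half=5, (5*5) % 31 = 25
half=25, (25*25) % 31 = 5

5


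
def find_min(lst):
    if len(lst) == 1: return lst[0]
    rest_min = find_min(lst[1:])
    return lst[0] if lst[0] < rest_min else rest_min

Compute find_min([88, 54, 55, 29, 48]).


find_min([88, 54, 55, 29, 48]): compare 88 with find_min([54, 55, 29, 48])
find_min([54, 55, 29, 48]): compare 54 with find_min([55, 29, 48])
find_min([55, 29, 48]): compare 55 with find_min([29, 48])
find_min([29, 48]): compare 29 with find_min([48])
find_min([48]) = 48  (base case)
Compare 29 with 48 -> 29
Compare 55 with 29 -> 29
Compare 54 with 29 -> 29
Compare 88 with 29 -> 29

29


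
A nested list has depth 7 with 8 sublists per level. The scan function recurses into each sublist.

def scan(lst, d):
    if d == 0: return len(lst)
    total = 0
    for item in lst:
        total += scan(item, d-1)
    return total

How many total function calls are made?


At depth 0 (root): 1 call
At depth 1: each of 1 parents calls scan on 8 children = 8 calls
At depth 2: each of 8 parents calls scan on 8 children = 64 calls
At depth 3: each of 64 parents calls scan on 8 children = 512 calls
At depth 4: each of 512 parents calls scan on 8 children = 4096 calls
At depth 5: each of 4096 parents calls scan on 8 children = 32768 calls
At depth 6: each of 32768 parents calls scan on 8 children = 262144 calls
At depth 7: each of 262144 parents calls scan on 8 children = 2097152 calls
Total: 1 + 8 + 64 + 512 + 4096 + 32768 + 262144 + 2097152 = 2396745

2396745


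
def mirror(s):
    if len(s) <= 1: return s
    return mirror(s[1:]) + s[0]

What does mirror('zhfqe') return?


mirror('zhfqe') = mirror('hfqe') + 'z'
mirror('hfqe') = mirror('fqe') + 'h'
mirror('fqe') = mirror('qe') + 'f'
mirror('qe') = mirror('e') + 'q'
mirror('e') = 'e'  (base case)
Concatenating: 'e' + 'q' + 'f' + 'h' + 'z' = 'eqfhz'

eqfhz


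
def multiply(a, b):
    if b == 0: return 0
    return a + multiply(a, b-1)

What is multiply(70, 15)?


multiply(70, 15) = 70 + multiply(70, 14)
multiply(70, 14) = 70 + multiply(70, 13)
multiply(70, 13) = 70 + multiply(70, 12)
multiply(70, 12) = 70 + multiply(70, 11)
multiply(70, 11) = 70 + multiply(70, 10)
multiply(70, 10) = 70 + multiply(70, 9)
multiply(70, 9) = 70 + multiply(70, 8)
multiply(70, 8) = 70 + multiply(70, 7)
multiply(70, 7) = 70 + multiply(70, 6)
multiply(70, 6) = 70 + multiply(70, 5)
multiply(70, 5) = 70 + multiply(70, 4)
multiply(70, 4) = 70 + multiply(70, 3)
multiply(70, 3) = 70 + multiply(70, 2)
multiply(70, 2) = 70 + multiply(70, 1)
multiply(70, 1) = 70 + multiply(70, 0)
multiply(70, 0) = 0  (base case)
Total: 70 + 70 + 70 + 70 + 70 + 70 + 70 + 70 + 70 + 70 + 70 + 70 + 70 + 70 + 70 + 0 = 1050

1050


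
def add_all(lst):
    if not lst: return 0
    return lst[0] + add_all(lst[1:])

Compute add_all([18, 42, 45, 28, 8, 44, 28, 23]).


add_all([18, 42, 45, 28, 8, 44, 28, 23]) = 18 + add_all([42, 45, 28, 8, 44, 28, 23])
add_all([42, 45, 28, 8, 44, 28, 23]) = 42 + add_all([45, 28, 8, 44, 28, 23])
add_all([45, 28, 8, 44, 28, 23]) = 45 + add_all([28, 8, 44, 28, 23])
add_all([28, 8, 44, 28, 23]) = 28 + add_all([8, 44, 28, 23])
add_all([8, 44, 28, 23]) = 8 + add_all([44, 28, 23])
add_all([44, 28, 23]) = 44 + add_all([28, 23])
add_all([28, 23]) = 28 + add_all([23])
add_all([23]) = 23 + add_all([])
add_all([]) = 0  (base case)
Total: 18 + 42 + 45 + 28 + 8 + 44 + 28 + 23 + 0 = 236

236


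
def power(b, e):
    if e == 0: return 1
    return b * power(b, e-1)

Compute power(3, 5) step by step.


power(3, 5)
= 3 * power(3, 4)
= 3 * 3 * power(3, 3)
= 3 * 3 * 3 * power(3, 2)
= 3 * 3 * 3 * 3 * power(3, 1)
= 3 * 3 * 3 * 3 * 3 * power(3, 0)
= 3 * 3 * 3 * 3 * 3 * 1
= 243

243


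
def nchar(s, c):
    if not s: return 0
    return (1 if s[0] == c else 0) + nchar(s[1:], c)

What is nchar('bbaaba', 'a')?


s[0]='b' != 'a' -> 0
s[0]='b' != 'a' -> 0
s[0]='a' == 'a' -> 1
s[0]='a' == 'a' -> 1
s[0]='b' != 'a' -> 0
s[0]='a' == 'a' -> 1
Sum: 0 + 0 + 1 + 1 + 0 + 1 = 3

3


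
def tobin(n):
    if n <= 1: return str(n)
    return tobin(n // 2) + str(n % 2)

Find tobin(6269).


tobin(6269) = tobin(3134) + '1'
tobin(3134) = tobin(1567) + '0'
tobin(1567) = tobin(783) + '1'
tobin(783) = tobin(391) + '1'
tobin(391) = tobin(195) + '1'
tobin(195) = tobin(97) + '1'
tobin(97) = tobin(48) + '1'
tobin(48) = tobin(24) + '0'
tobin(24) = tobin(12) + '0'
tobin(12) = tobin(6) + '0'
tobin(6) = tobin(3) + '0'
tobin(3) = tobin(1) + '1'
tobin(1) = '1'  (base case)
Concatenating: '1' + '1' + '0' + '0' + '0' + '0' + '1' + '1' + '1' + '1' + '1' + '0' + '1' = '1100001111101'

1100001111101


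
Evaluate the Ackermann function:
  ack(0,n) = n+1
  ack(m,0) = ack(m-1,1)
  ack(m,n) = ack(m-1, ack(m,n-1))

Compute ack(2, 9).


ack(2, 9) = ack(1, ack(2, 8))
  ack(2, 8) = ack(1, ack(2, 7))
    ack(2, 7) = ack(1, ack(2, 6))
      ack(2, 6) = ack(1, ack(2, 5))
        ack(2, 5) = ack(1, ack(2, 4))
          ack(2, 4) = ack(1, ack(2, 3))
          ack(2, 3) = ack(1, ack(2, 2))
          ack(2, 2) = ack(1, ack(2, 1))
          ack(2, 1) = ack(1, ack(2, 0))
          ack(2, 0) = ack(1, 1)
          ack(1, 1) = ack(0, ack(1, 0))
          ack(1, 0) = ack(0, 1)
          ack(0, 1) = 2
            = ack(0, 2)
          ack(0, 2) = 3
            = ack(1, 3)
          ack(1, 3) = ack(0, ack(1, 2))
          ack(1, 2) = ack(0, ack(1, 1))
          ack(1, 1) = ack(0, ack(1, 0))
          ack(1, 0) = ack(0, 1)
          ack(0, 1) = 2
            = ack(0, 2)
          ack(0, 2) = 3
            = ack(0, 3)
          ack(0, 3) = 4
... (trace truncated)
Result: ack(2, 9) = 21

21


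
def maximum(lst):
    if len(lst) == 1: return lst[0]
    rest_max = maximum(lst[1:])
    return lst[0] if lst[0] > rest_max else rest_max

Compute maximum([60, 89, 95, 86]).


maximum([60, 89, 95, 86]): compare 60 with maximum([89, 95, 86])
maximum([89, 95, 86]): compare 89 with maximum([95, 86])
maximum([95, 86]): compare 95 with maximum([86])
maximum([86]) = 86  (base case)
Compare 95 with 86 -> 95
Compare 89 with 95 -> 95
Compare 60 with 95 -> 95

95


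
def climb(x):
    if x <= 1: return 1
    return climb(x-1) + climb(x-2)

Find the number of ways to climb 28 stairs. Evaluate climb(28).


Building up from base cases:
climb(0) = 1
climb(1) = 1
climb(2) = climb(1) + climb(0) = 1 + 1 = 2
climb(3) = climb(2) + climb(1) = 2 + 1 = 3
climb(4) = climb(3) + climb(2) = 3 + 2 = 5
climb(5) = climb(4) + climb(3) = 5 + 3 = 8
climb(6) = climb(5) + climb(4) = 8 + 5 = 13
climb(7) = climb(6) + climb(5) = 13 + 8 = 21
climb(8) = climb(7) + climb(6) = 21 + 13 = 34
climb(9) = climb(8) + climb(7) = 34 + 21 = 55
climb(10) = climb(9) + climb(8) = 55 + 34 = 89
climb(11) = climb(10) + climb(9) = 89 + 55 = 144
climb(12) = climb(11) + climb(10) = 144 + 89 = 233
climb(13) = climb(12) + climb(11) = 233 + 144 = 377
climb(14) = climb(13) + climb(12) = 377 + 233 = 610
climb(15) = climb(14) + climb(13) = 610 + 377 = 987
climb(16) = climb(15) + climb(14) = 987 + 610 = 1597
climb(17) = climb(16) + climb(15) = 1597 + 987 = 2584
climb(18) = climb(17) + climb(16) = 2584 + 1597 = 4181
climb(19) = climb(18) + climb(17) = 4181 + 2584 = 6765
climb(20) = climb(19) + climb(18) = 6765 + 4181 = 10946
climb(21) = climb(20) + climb(19) = 10946 + 6765 = 17711
climb(22) = climb(21) + climb(20) = 17711 + 10946 = 28657
climb(23) = climb(22) + climb(21) = 28657 + 17711 = 46368
climb(24) = climb(23) + climb(22) = 46368 + 28657 = 75025
climb(25) = climb(24) + climb(23) = 75025 + 46368 = 121393
climb(26) = climb(25) + climb(24) = 121393 + 75025 = 196418
climb(27) = climb(26) + climb(25) = 196418 + 121393 = 317811
climb(28) = climb(27) + climb(26) = 317811 + 196418 = 514229

514229


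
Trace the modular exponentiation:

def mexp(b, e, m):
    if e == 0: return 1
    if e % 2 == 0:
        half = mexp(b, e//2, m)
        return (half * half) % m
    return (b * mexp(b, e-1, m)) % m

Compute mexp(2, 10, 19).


mexp(2, 10, 19): e is even, compute mexp(2, 5, 19)
  mexp(2, 5, 19): e is odd, compute mexp(2, 4, 19)
    mexp(2, 4, 19): e is even, compute mexp(2, 2, 19)
      mexp(2, 2, 19): e is even, compute mexp(2, 1, 19)
        mexp(2, 1, 19): e is odd, compute mexp(2, 0, 19)
          mexp(2, 0, 19) = 1
        (2 * 1) % 19 = 2
      half=2, (2*2) % 19 = 4
    half=4, (4*4) % 19 = 16
  (2 * 16) % 19 = 13
half=13, (13*13) % 19 = 17

17


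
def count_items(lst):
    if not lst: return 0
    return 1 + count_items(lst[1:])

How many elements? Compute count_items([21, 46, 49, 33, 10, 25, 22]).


count_items([21, 46, 49, 33, 10, 25, 22]) = 1 + count_items([46, 49, 33, 10, 25, 22])
count_items([46, 49, 33, 10, 25, 22]) = 1 + count_items([49, 33, 10, 25, 22])
count_items([49, 33, 10, 25, 22]) = 1 + count_items([33, 10, 25, 22])
count_items([33, 10, 25, 22]) = 1 + count_items([10, 25, 22])
count_items([10, 25, 22]) = 1 + count_items([25, 22])
count_items([25, 22]) = 1 + count_items([22])
count_items([22]) = 1 + count_items([])
count_items([]) = 0  (base case)
Unwinding: 1 + 1 + 1 + 1 + 1 + 1 + 1 + 0 = 7

7


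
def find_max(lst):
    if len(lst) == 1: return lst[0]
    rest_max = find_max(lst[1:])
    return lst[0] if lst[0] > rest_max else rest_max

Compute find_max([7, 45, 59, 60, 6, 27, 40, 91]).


find_max([7, 45, 59, 60, 6, 27, 40, 91]): compare 7 with find_max([45, 59, 60, 6, 27, 40, 91])
find_max([45, 59, 60, 6, 27, 40, 91]): compare 45 with find_max([59, 60, 6, 27, 40, 91])
find_max([59, 60, 6, 27, 40, 91]): compare 59 with find_max([60, 6, 27, 40, 91])
find_max([60, 6, 27, 40, 91]): compare 60 with find_max([6, 27, 40, 91])
find_max([6, 27, 40, 91]): compare 6 with find_max([27, 40, 91])
find_max([27, 40, 91]): compare 27 with find_max([40, 91])
find_max([40, 91]): compare 40 with find_max([91])
find_max([91]) = 91  (base case)
Compare 40 with 91 -> 91
Compare 27 with 91 -> 91
Compare 6 with 91 -> 91
Compare 60 with 91 -> 91
Compare 59 with 91 -> 91
Compare 45 with 91 -> 91
Compare 7 with 91 -> 91

91


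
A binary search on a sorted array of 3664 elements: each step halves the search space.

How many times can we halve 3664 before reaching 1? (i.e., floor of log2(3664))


3664 / 2 = 1832
1832 / 2 = 916
916 / 2 = 458
458 / 2 = 229
229 / 2 = 114
114 / 2 = 57
57 / 2 = 28
28 / 2 = 14
14 / 2 = 7
7 / 2 = 3
3 / 2 = 1
Reached 1 after 11 halvings

11
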